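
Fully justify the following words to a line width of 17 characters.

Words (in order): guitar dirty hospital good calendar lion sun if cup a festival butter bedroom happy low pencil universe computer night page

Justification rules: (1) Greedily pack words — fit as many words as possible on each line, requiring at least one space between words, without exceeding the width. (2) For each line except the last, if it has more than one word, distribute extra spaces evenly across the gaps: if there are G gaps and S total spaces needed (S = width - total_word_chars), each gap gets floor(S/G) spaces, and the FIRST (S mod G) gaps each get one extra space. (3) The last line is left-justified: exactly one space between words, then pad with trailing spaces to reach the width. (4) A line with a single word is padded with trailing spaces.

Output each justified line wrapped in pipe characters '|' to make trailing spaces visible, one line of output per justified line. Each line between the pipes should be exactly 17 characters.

Line 1: ['guitar', 'dirty'] (min_width=12, slack=5)
Line 2: ['hospital', 'good'] (min_width=13, slack=4)
Line 3: ['calendar', 'lion', 'sun'] (min_width=17, slack=0)
Line 4: ['if', 'cup', 'a', 'festival'] (min_width=17, slack=0)
Line 5: ['butter', 'bedroom'] (min_width=14, slack=3)
Line 6: ['happy', 'low', 'pencil'] (min_width=16, slack=1)
Line 7: ['universe', 'computer'] (min_width=17, slack=0)
Line 8: ['night', 'page'] (min_width=10, slack=7)

Answer: |guitar      dirty|
|hospital     good|
|calendar lion sun|
|if cup a festival|
|butter    bedroom|
|happy  low pencil|
|universe computer|
|night page       |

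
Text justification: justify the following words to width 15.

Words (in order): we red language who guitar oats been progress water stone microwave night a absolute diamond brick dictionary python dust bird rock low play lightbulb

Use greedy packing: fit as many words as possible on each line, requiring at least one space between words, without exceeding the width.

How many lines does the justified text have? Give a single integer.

Line 1: ['we', 'red', 'language'] (min_width=15, slack=0)
Line 2: ['who', 'guitar', 'oats'] (min_width=15, slack=0)
Line 3: ['been', 'progress'] (min_width=13, slack=2)
Line 4: ['water', 'stone'] (min_width=11, slack=4)
Line 5: ['microwave', 'night'] (min_width=15, slack=0)
Line 6: ['a', 'absolute'] (min_width=10, slack=5)
Line 7: ['diamond', 'brick'] (min_width=13, slack=2)
Line 8: ['dictionary'] (min_width=10, slack=5)
Line 9: ['python', 'dust'] (min_width=11, slack=4)
Line 10: ['bird', 'rock', 'low'] (min_width=13, slack=2)
Line 11: ['play', 'lightbulb'] (min_width=14, slack=1)
Total lines: 11

Answer: 11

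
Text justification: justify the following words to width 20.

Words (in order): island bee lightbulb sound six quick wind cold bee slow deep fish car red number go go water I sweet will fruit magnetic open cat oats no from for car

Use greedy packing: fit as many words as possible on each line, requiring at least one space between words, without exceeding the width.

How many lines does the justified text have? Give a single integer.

Answer: 8

Derivation:
Line 1: ['island', 'bee', 'lightbulb'] (min_width=20, slack=0)
Line 2: ['sound', 'six', 'quick', 'wind'] (min_width=20, slack=0)
Line 3: ['cold', 'bee', 'slow', 'deep'] (min_width=18, slack=2)
Line 4: ['fish', 'car', 'red', 'number'] (min_width=19, slack=1)
Line 5: ['go', 'go', 'water', 'I', 'sweet'] (min_width=19, slack=1)
Line 6: ['will', 'fruit', 'magnetic'] (min_width=19, slack=1)
Line 7: ['open', 'cat', 'oats', 'no'] (min_width=16, slack=4)
Line 8: ['from', 'for', 'car'] (min_width=12, slack=8)
Total lines: 8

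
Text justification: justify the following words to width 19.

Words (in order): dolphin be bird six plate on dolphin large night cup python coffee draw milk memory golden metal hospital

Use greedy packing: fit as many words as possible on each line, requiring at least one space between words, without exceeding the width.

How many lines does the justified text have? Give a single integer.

Line 1: ['dolphin', 'be', 'bird', 'six'] (min_width=19, slack=0)
Line 2: ['plate', 'on', 'dolphin'] (min_width=16, slack=3)
Line 3: ['large', 'night', 'cup'] (min_width=15, slack=4)
Line 4: ['python', 'coffee', 'draw'] (min_width=18, slack=1)
Line 5: ['milk', 'memory', 'golden'] (min_width=18, slack=1)
Line 6: ['metal', 'hospital'] (min_width=14, slack=5)
Total lines: 6

Answer: 6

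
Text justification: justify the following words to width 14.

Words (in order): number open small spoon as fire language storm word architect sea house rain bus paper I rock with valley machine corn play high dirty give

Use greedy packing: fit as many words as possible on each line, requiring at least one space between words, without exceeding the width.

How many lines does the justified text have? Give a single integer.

Line 1: ['number', 'open'] (min_width=11, slack=3)
Line 2: ['small', 'spoon', 'as'] (min_width=14, slack=0)
Line 3: ['fire', 'language'] (min_width=13, slack=1)
Line 4: ['storm', 'word'] (min_width=10, slack=4)
Line 5: ['architect', 'sea'] (min_width=13, slack=1)
Line 6: ['house', 'rain', 'bus'] (min_width=14, slack=0)
Line 7: ['paper', 'I', 'rock'] (min_width=12, slack=2)
Line 8: ['with', 'valley'] (min_width=11, slack=3)
Line 9: ['machine', 'corn'] (min_width=12, slack=2)
Line 10: ['play', 'high'] (min_width=9, slack=5)
Line 11: ['dirty', 'give'] (min_width=10, slack=4)
Total lines: 11

Answer: 11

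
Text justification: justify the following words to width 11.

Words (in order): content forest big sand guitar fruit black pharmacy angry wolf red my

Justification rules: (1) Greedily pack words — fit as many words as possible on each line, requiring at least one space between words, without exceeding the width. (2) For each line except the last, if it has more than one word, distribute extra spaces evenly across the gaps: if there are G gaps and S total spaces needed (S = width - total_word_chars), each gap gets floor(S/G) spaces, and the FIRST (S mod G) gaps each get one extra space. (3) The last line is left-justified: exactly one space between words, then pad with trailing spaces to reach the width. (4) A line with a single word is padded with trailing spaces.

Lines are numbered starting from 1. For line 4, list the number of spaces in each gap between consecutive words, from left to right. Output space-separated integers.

Line 1: ['content'] (min_width=7, slack=4)
Line 2: ['forest', 'big'] (min_width=10, slack=1)
Line 3: ['sand', 'guitar'] (min_width=11, slack=0)
Line 4: ['fruit', 'black'] (min_width=11, slack=0)
Line 5: ['pharmacy'] (min_width=8, slack=3)
Line 6: ['angry', 'wolf'] (min_width=10, slack=1)
Line 7: ['red', 'my'] (min_width=6, slack=5)

Answer: 1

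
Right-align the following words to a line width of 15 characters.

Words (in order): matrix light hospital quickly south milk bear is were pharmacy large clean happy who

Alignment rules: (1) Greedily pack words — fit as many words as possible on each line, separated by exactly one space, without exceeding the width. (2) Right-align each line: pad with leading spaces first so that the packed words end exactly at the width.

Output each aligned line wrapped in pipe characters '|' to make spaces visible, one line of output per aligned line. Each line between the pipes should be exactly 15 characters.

Line 1: ['matrix', 'light'] (min_width=12, slack=3)
Line 2: ['hospital'] (min_width=8, slack=7)
Line 3: ['quickly', 'south'] (min_width=13, slack=2)
Line 4: ['milk', 'bear', 'is'] (min_width=12, slack=3)
Line 5: ['were', 'pharmacy'] (min_width=13, slack=2)
Line 6: ['large', 'clean'] (min_width=11, slack=4)
Line 7: ['happy', 'who'] (min_width=9, slack=6)

Answer: |   matrix light|
|       hospital|
|  quickly south|
|   milk bear is|
|  were pharmacy|
|    large clean|
|      happy who|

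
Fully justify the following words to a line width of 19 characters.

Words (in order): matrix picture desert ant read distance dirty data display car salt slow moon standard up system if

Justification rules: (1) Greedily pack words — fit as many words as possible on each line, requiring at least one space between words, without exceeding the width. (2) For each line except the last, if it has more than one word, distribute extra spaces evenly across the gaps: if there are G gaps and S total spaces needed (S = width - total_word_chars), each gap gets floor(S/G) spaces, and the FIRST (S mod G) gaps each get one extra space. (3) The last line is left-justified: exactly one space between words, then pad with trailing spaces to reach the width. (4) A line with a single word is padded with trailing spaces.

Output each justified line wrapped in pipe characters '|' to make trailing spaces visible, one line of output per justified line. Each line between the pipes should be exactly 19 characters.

Line 1: ['matrix', 'picture'] (min_width=14, slack=5)
Line 2: ['desert', 'ant', 'read'] (min_width=15, slack=4)
Line 3: ['distance', 'dirty', 'data'] (min_width=19, slack=0)
Line 4: ['display', 'car', 'salt'] (min_width=16, slack=3)
Line 5: ['slow', 'moon', 'standard'] (min_width=18, slack=1)
Line 6: ['up', 'system', 'if'] (min_width=12, slack=7)

Answer: |matrix      picture|
|desert   ant   read|
|distance dirty data|
|display   car  salt|
|slow  moon standard|
|up system if       |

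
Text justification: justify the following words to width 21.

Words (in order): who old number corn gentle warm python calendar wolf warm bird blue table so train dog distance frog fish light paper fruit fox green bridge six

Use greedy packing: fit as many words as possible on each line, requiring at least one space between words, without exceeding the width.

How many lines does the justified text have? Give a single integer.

Line 1: ['who', 'old', 'number', 'corn'] (min_width=19, slack=2)
Line 2: ['gentle', 'warm', 'python'] (min_width=18, slack=3)
Line 3: ['calendar', 'wolf', 'warm'] (min_width=18, slack=3)
Line 4: ['bird', 'blue', 'table', 'so'] (min_width=18, slack=3)
Line 5: ['train', 'dog', 'distance'] (min_width=18, slack=3)
Line 6: ['frog', 'fish', 'light', 'paper'] (min_width=21, slack=0)
Line 7: ['fruit', 'fox', 'green'] (min_width=15, slack=6)
Line 8: ['bridge', 'six'] (min_width=10, slack=11)
Total lines: 8

Answer: 8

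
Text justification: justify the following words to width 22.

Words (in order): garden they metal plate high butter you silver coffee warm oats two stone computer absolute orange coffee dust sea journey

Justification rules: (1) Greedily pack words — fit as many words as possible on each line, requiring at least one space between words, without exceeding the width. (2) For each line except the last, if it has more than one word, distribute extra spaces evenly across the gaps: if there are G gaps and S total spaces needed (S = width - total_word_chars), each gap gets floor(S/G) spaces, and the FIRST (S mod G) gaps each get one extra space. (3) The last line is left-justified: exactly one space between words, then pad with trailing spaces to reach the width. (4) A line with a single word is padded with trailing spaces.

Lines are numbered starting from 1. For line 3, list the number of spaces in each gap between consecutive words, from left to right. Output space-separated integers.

Line 1: ['garden', 'they', 'metal'] (min_width=17, slack=5)
Line 2: ['plate', 'high', 'butter', 'you'] (min_width=21, slack=1)
Line 3: ['silver', 'coffee', 'warm'] (min_width=18, slack=4)
Line 4: ['oats', 'two', 'stone'] (min_width=14, slack=8)
Line 5: ['computer', 'absolute'] (min_width=17, slack=5)
Line 6: ['orange', 'coffee', 'dust', 'sea'] (min_width=22, slack=0)
Line 7: ['journey'] (min_width=7, slack=15)

Answer: 3 3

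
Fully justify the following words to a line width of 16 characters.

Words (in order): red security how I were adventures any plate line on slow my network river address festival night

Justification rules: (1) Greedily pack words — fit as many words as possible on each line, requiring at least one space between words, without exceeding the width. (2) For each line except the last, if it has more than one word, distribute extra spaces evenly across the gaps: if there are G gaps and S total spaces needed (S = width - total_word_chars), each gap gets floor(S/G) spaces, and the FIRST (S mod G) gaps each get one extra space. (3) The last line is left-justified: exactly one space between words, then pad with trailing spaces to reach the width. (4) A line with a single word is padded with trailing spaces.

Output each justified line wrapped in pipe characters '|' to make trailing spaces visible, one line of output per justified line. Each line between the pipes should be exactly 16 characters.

Line 1: ['red', 'security', 'how'] (min_width=16, slack=0)
Line 2: ['I', 'were'] (min_width=6, slack=10)
Line 3: ['adventures', 'any'] (min_width=14, slack=2)
Line 4: ['plate', 'line', 'on'] (min_width=13, slack=3)
Line 5: ['slow', 'my', 'network'] (min_width=15, slack=1)
Line 6: ['river', 'address'] (min_width=13, slack=3)
Line 7: ['festival', 'night'] (min_width=14, slack=2)

Answer: |red security how|
|I           were|
|adventures   any|
|plate   line  on|
|slow  my network|
|river    address|
|festival night  |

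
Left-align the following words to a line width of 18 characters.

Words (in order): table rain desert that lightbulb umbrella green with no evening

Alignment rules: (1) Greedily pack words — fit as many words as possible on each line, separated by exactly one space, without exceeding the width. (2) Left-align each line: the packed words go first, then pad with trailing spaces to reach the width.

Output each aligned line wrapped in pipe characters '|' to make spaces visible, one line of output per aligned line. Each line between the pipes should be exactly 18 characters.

Line 1: ['table', 'rain', 'desert'] (min_width=17, slack=1)
Line 2: ['that', 'lightbulb'] (min_width=14, slack=4)
Line 3: ['umbrella', 'green'] (min_width=14, slack=4)
Line 4: ['with', 'no', 'evening'] (min_width=15, slack=3)

Answer: |table rain desert |
|that lightbulb    |
|umbrella green    |
|with no evening   |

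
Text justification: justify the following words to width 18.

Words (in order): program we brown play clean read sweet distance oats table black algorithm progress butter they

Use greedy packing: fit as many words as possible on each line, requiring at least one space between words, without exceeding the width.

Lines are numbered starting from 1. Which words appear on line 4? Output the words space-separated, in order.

Answer: oats table black

Derivation:
Line 1: ['program', 'we', 'brown'] (min_width=16, slack=2)
Line 2: ['play', 'clean', 'read'] (min_width=15, slack=3)
Line 3: ['sweet', 'distance'] (min_width=14, slack=4)
Line 4: ['oats', 'table', 'black'] (min_width=16, slack=2)
Line 5: ['algorithm', 'progress'] (min_width=18, slack=0)
Line 6: ['butter', 'they'] (min_width=11, slack=7)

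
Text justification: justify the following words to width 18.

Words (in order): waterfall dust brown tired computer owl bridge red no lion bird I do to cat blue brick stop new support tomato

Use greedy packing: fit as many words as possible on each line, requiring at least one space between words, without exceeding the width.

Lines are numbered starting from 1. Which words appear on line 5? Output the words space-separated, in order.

Line 1: ['waterfall', 'dust'] (min_width=14, slack=4)
Line 2: ['brown', 'tired'] (min_width=11, slack=7)
Line 3: ['computer', 'owl'] (min_width=12, slack=6)
Line 4: ['bridge', 'red', 'no', 'lion'] (min_width=18, slack=0)
Line 5: ['bird', 'I', 'do', 'to', 'cat'] (min_width=16, slack=2)
Line 6: ['blue', 'brick', 'stop'] (min_width=15, slack=3)
Line 7: ['new', 'support', 'tomato'] (min_width=18, slack=0)

Answer: bird I do to cat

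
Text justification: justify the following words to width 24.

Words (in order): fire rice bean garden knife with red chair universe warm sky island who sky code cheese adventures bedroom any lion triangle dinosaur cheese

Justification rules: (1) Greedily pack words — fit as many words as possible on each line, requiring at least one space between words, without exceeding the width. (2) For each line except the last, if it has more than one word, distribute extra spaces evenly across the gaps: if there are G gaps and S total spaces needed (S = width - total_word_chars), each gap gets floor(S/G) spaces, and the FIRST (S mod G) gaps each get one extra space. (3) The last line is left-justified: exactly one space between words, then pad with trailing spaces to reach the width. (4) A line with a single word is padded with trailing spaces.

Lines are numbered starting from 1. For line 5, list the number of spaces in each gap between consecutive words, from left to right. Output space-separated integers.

Line 1: ['fire', 'rice', 'bean', 'garden'] (min_width=21, slack=3)
Line 2: ['knife', 'with', 'red', 'chair'] (min_width=20, slack=4)
Line 3: ['universe', 'warm', 'sky', 'island'] (min_width=24, slack=0)
Line 4: ['who', 'sky', 'code', 'cheese'] (min_width=19, slack=5)
Line 5: ['adventures', 'bedroom', 'any'] (min_width=22, slack=2)
Line 6: ['lion', 'triangle', 'dinosaur'] (min_width=22, slack=2)
Line 7: ['cheese'] (min_width=6, slack=18)

Answer: 2 2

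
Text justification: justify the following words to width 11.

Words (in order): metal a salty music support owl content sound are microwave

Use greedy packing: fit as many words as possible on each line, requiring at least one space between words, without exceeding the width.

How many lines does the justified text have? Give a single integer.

Answer: 6

Derivation:
Line 1: ['metal', 'a'] (min_width=7, slack=4)
Line 2: ['salty', 'music'] (min_width=11, slack=0)
Line 3: ['support', 'owl'] (min_width=11, slack=0)
Line 4: ['content'] (min_width=7, slack=4)
Line 5: ['sound', 'are'] (min_width=9, slack=2)
Line 6: ['microwave'] (min_width=9, slack=2)
Total lines: 6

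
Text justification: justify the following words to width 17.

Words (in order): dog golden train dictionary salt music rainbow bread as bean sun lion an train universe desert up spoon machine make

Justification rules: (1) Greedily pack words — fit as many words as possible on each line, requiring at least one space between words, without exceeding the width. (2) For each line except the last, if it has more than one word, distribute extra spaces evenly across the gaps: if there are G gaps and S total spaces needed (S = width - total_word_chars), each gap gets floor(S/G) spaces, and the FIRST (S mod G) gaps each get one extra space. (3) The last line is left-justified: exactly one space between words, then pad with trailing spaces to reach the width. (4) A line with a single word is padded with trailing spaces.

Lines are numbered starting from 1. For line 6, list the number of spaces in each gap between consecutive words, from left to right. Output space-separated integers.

Line 1: ['dog', 'golden', 'train'] (min_width=16, slack=1)
Line 2: ['dictionary', 'salt'] (min_width=15, slack=2)
Line 3: ['music', 'rainbow'] (min_width=13, slack=4)
Line 4: ['bread', 'as', 'bean', 'sun'] (min_width=17, slack=0)
Line 5: ['lion', 'an', 'train'] (min_width=13, slack=4)
Line 6: ['universe', 'desert'] (min_width=15, slack=2)
Line 7: ['up', 'spoon', 'machine'] (min_width=16, slack=1)
Line 8: ['make'] (min_width=4, slack=13)

Answer: 3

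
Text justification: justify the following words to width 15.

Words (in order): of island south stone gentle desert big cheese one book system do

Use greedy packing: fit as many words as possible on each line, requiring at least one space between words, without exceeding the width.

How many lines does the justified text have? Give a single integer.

Line 1: ['of', 'island', 'south'] (min_width=15, slack=0)
Line 2: ['stone', 'gentle'] (min_width=12, slack=3)
Line 3: ['desert', 'big'] (min_width=10, slack=5)
Line 4: ['cheese', 'one', 'book'] (min_width=15, slack=0)
Line 5: ['system', 'do'] (min_width=9, slack=6)
Total lines: 5

Answer: 5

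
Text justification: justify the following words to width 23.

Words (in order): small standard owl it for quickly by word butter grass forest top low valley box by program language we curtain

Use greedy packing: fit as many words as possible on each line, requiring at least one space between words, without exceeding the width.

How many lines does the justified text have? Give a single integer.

Line 1: ['small', 'standard', 'owl', 'it'] (min_width=21, slack=2)
Line 2: ['for', 'quickly', 'by', 'word'] (min_width=19, slack=4)
Line 3: ['butter', 'grass', 'forest', 'top'] (min_width=23, slack=0)
Line 4: ['low', 'valley', 'box', 'by'] (min_width=17, slack=6)
Line 5: ['program', 'language', 'we'] (min_width=19, slack=4)
Line 6: ['curtain'] (min_width=7, slack=16)
Total lines: 6

Answer: 6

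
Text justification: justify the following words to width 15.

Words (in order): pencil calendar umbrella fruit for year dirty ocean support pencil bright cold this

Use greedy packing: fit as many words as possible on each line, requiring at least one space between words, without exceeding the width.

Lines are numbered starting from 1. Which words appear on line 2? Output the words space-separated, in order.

Answer: umbrella fruit

Derivation:
Line 1: ['pencil', 'calendar'] (min_width=15, slack=0)
Line 2: ['umbrella', 'fruit'] (min_width=14, slack=1)
Line 3: ['for', 'year', 'dirty'] (min_width=14, slack=1)
Line 4: ['ocean', 'support'] (min_width=13, slack=2)
Line 5: ['pencil', 'bright'] (min_width=13, slack=2)
Line 6: ['cold', 'this'] (min_width=9, slack=6)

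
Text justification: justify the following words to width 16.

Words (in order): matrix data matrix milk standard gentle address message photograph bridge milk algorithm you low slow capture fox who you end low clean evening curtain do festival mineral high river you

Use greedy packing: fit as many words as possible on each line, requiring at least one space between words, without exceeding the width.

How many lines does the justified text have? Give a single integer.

Line 1: ['matrix', 'data'] (min_width=11, slack=5)
Line 2: ['matrix', 'milk'] (min_width=11, slack=5)
Line 3: ['standard', 'gentle'] (min_width=15, slack=1)
Line 4: ['address', 'message'] (min_width=15, slack=1)
Line 5: ['photograph'] (min_width=10, slack=6)
Line 6: ['bridge', 'milk'] (min_width=11, slack=5)
Line 7: ['algorithm', 'you'] (min_width=13, slack=3)
Line 8: ['low', 'slow', 'capture'] (min_width=16, slack=0)
Line 9: ['fox', 'who', 'you', 'end'] (min_width=15, slack=1)
Line 10: ['low', 'clean'] (min_width=9, slack=7)
Line 11: ['evening', 'curtain'] (min_width=15, slack=1)
Line 12: ['do', 'festival'] (min_width=11, slack=5)
Line 13: ['mineral', 'high'] (min_width=12, slack=4)
Line 14: ['river', 'you'] (min_width=9, slack=7)
Total lines: 14

Answer: 14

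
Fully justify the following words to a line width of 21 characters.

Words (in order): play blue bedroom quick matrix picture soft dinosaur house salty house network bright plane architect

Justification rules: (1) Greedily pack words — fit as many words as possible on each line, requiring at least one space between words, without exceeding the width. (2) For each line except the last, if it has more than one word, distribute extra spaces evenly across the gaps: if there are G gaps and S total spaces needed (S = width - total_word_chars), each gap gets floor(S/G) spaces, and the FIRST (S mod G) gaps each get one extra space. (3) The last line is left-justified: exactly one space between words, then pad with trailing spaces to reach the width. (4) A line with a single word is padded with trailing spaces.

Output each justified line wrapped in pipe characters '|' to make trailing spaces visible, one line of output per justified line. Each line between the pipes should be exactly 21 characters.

Line 1: ['play', 'blue', 'bedroom'] (min_width=17, slack=4)
Line 2: ['quick', 'matrix', 'picture'] (min_width=20, slack=1)
Line 3: ['soft', 'dinosaur', 'house'] (min_width=19, slack=2)
Line 4: ['salty', 'house', 'network'] (min_width=19, slack=2)
Line 5: ['bright', 'plane'] (min_width=12, slack=9)
Line 6: ['architect'] (min_width=9, slack=12)

Answer: |play   blue   bedroom|
|quick  matrix picture|
|soft  dinosaur  house|
|salty  house  network|
|bright          plane|
|architect            |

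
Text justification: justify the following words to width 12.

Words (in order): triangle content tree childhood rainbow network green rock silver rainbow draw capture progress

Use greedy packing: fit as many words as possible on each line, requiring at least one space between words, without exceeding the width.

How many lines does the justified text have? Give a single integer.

Answer: 10

Derivation:
Line 1: ['triangle'] (min_width=8, slack=4)
Line 2: ['content', 'tree'] (min_width=12, slack=0)
Line 3: ['childhood'] (min_width=9, slack=3)
Line 4: ['rainbow'] (min_width=7, slack=5)
Line 5: ['network'] (min_width=7, slack=5)
Line 6: ['green', 'rock'] (min_width=10, slack=2)
Line 7: ['silver'] (min_width=6, slack=6)
Line 8: ['rainbow', 'draw'] (min_width=12, slack=0)
Line 9: ['capture'] (min_width=7, slack=5)
Line 10: ['progress'] (min_width=8, slack=4)
Total lines: 10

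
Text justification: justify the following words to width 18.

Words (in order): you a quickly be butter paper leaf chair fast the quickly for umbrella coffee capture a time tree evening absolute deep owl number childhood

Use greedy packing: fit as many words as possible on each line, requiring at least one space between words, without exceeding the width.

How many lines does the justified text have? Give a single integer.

Answer: 9

Derivation:
Line 1: ['you', 'a', 'quickly', 'be'] (min_width=16, slack=2)
Line 2: ['butter', 'paper', 'leaf'] (min_width=17, slack=1)
Line 3: ['chair', 'fast', 'the'] (min_width=14, slack=4)
Line 4: ['quickly', 'for'] (min_width=11, slack=7)
Line 5: ['umbrella', 'coffee'] (min_width=15, slack=3)
Line 6: ['capture', 'a', 'time'] (min_width=14, slack=4)
Line 7: ['tree', 'evening'] (min_width=12, slack=6)
Line 8: ['absolute', 'deep', 'owl'] (min_width=17, slack=1)
Line 9: ['number', 'childhood'] (min_width=16, slack=2)
Total lines: 9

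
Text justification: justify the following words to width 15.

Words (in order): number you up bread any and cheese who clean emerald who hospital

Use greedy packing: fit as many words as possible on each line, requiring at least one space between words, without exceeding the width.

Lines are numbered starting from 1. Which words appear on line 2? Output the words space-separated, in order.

Line 1: ['number', 'you', 'up'] (min_width=13, slack=2)
Line 2: ['bread', 'any', 'and'] (min_width=13, slack=2)
Line 3: ['cheese', 'who'] (min_width=10, slack=5)
Line 4: ['clean', 'emerald'] (min_width=13, slack=2)
Line 5: ['who', 'hospital'] (min_width=12, slack=3)

Answer: bread any and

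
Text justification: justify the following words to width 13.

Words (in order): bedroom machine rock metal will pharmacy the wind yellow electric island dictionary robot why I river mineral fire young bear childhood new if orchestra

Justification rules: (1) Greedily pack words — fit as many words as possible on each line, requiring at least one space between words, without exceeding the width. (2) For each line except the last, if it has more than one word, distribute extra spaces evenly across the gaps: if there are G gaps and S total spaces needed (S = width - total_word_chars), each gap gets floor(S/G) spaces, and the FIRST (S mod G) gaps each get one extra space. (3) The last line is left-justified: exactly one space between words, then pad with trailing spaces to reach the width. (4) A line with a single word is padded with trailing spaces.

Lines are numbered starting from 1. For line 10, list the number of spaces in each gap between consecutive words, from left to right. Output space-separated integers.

Answer: 1

Derivation:
Line 1: ['bedroom'] (min_width=7, slack=6)
Line 2: ['machine', 'rock'] (min_width=12, slack=1)
Line 3: ['metal', 'will'] (min_width=10, slack=3)
Line 4: ['pharmacy', 'the'] (min_width=12, slack=1)
Line 5: ['wind', 'yellow'] (min_width=11, slack=2)
Line 6: ['electric'] (min_width=8, slack=5)
Line 7: ['island'] (min_width=6, slack=7)
Line 8: ['dictionary'] (min_width=10, slack=3)
Line 9: ['robot', 'why', 'I'] (min_width=11, slack=2)
Line 10: ['river', 'mineral'] (min_width=13, slack=0)
Line 11: ['fire', 'young'] (min_width=10, slack=3)
Line 12: ['bear'] (min_width=4, slack=9)
Line 13: ['childhood', 'new'] (min_width=13, slack=0)
Line 14: ['if', 'orchestra'] (min_width=12, slack=1)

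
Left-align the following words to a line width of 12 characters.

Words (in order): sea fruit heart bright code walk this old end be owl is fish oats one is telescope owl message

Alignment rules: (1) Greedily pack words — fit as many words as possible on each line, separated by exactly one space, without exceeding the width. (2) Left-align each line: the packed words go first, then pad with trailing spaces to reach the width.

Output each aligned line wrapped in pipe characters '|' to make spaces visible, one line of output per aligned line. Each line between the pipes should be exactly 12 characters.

Line 1: ['sea', 'fruit'] (min_width=9, slack=3)
Line 2: ['heart', 'bright'] (min_width=12, slack=0)
Line 3: ['code', 'walk'] (min_width=9, slack=3)
Line 4: ['this', 'old', 'end'] (min_width=12, slack=0)
Line 5: ['be', 'owl', 'is'] (min_width=9, slack=3)
Line 6: ['fish', 'oats'] (min_width=9, slack=3)
Line 7: ['one', 'is'] (min_width=6, slack=6)
Line 8: ['telescope'] (min_width=9, slack=3)
Line 9: ['owl', 'message'] (min_width=11, slack=1)

Answer: |sea fruit   |
|heart bright|
|code walk   |
|this old end|
|be owl is   |
|fish oats   |
|one is      |
|telescope   |
|owl message |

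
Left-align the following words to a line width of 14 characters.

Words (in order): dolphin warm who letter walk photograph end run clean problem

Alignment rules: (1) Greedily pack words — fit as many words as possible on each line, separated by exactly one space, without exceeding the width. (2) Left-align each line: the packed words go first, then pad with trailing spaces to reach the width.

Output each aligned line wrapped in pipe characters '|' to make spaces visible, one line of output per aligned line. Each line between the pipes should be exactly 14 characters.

Answer: |dolphin warm  |
|who letter    |
|walk          |
|photograph end|
|run clean     |
|problem       |

Derivation:
Line 1: ['dolphin', 'warm'] (min_width=12, slack=2)
Line 2: ['who', 'letter'] (min_width=10, slack=4)
Line 3: ['walk'] (min_width=4, slack=10)
Line 4: ['photograph', 'end'] (min_width=14, slack=0)
Line 5: ['run', 'clean'] (min_width=9, slack=5)
Line 6: ['problem'] (min_width=7, slack=7)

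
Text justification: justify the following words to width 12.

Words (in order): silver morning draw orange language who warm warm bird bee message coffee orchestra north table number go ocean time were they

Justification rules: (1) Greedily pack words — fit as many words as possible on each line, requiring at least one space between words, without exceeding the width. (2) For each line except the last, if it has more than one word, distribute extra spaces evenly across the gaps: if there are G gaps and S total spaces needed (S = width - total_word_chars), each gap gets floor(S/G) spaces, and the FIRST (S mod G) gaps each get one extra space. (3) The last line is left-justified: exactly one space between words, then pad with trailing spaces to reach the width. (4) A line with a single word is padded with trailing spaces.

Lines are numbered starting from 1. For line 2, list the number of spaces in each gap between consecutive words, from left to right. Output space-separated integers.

Line 1: ['silver'] (min_width=6, slack=6)
Line 2: ['morning', 'draw'] (min_width=12, slack=0)
Line 3: ['orange'] (min_width=6, slack=6)
Line 4: ['language', 'who'] (min_width=12, slack=0)
Line 5: ['warm', 'warm'] (min_width=9, slack=3)
Line 6: ['bird', 'bee'] (min_width=8, slack=4)
Line 7: ['message'] (min_width=7, slack=5)
Line 8: ['coffee'] (min_width=6, slack=6)
Line 9: ['orchestra'] (min_width=9, slack=3)
Line 10: ['north', 'table'] (min_width=11, slack=1)
Line 11: ['number', 'go'] (min_width=9, slack=3)
Line 12: ['ocean', 'time'] (min_width=10, slack=2)
Line 13: ['were', 'they'] (min_width=9, slack=3)

Answer: 1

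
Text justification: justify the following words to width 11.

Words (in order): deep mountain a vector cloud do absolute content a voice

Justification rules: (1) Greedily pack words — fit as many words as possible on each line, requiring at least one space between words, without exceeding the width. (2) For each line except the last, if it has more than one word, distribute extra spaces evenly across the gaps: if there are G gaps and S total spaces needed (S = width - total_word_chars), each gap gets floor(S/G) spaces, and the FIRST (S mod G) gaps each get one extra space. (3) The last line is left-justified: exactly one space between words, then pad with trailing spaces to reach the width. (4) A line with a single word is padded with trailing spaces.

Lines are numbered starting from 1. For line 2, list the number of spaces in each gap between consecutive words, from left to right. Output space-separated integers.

Answer: 2

Derivation:
Line 1: ['deep'] (min_width=4, slack=7)
Line 2: ['mountain', 'a'] (min_width=10, slack=1)
Line 3: ['vector'] (min_width=6, slack=5)
Line 4: ['cloud', 'do'] (min_width=8, slack=3)
Line 5: ['absolute'] (min_width=8, slack=3)
Line 6: ['content', 'a'] (min_width=9, slack=2)
Line 7: ['voice'] (min_width=5, slack=6)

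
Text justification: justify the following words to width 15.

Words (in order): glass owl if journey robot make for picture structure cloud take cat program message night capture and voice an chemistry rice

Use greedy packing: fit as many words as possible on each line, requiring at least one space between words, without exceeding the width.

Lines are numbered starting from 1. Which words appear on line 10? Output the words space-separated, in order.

Line 1: ['glass', 'owl', 'if'] (min_width=12, slack=3)
Line 2: ['journey', 'robot'] (min_width=13, slack=2)
Line 3: ['make', 'for'] (min_width=8, slack=7)
Line 4: ['picture'] (min_width=7, slack=8)
Line 5: ['structure', 'cloud'] (min_width=15, slack=0)
Line 6: ['take', 'cat'] (min_width=8, slack=7)
Line 7: ['program', 'message'] (min_width=15, slack=0)
Line 8: ['night', 'capture'] (min_width=13, slack=2)
Line 9: ['and', 'voice', 'an'] (min_width=12, slack=3)
Line 10: ['chemistry', 'rice'] (min_width=14, slack=1)

Answer: chemistry rice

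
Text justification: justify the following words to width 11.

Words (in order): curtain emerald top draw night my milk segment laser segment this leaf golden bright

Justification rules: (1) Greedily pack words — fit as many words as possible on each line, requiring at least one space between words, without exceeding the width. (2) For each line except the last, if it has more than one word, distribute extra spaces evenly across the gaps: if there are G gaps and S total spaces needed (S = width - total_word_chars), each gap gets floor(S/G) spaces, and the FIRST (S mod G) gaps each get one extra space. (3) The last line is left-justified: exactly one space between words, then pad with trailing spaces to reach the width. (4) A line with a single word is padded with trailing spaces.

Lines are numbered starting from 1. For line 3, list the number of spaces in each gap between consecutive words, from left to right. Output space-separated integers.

Line 1: ['curtain'] (min_width=7, slack=4)
Line 2: ['emerald', 'top'] (min_width=11, slack=0)
Line 3: ['draw', 'night'] (min_width=10, slack=1)
Line 4: ['my', 'milk'] (min_width=7, slack=4)
Line 5: ['segment'] (min_width=7, slack=4)
Line 6: ['laser'] (min_width=5, slack=6)
Line 7: ['segment'] (min_width=7, slack=4)
Line 8: ['this', 'leaf'] (min_width=9, slack=2)
Line 9: ['golden'] (min_width=6, slack=5)
Line 10: ['bright'] (min_width=6, slack=5)

Answer: 2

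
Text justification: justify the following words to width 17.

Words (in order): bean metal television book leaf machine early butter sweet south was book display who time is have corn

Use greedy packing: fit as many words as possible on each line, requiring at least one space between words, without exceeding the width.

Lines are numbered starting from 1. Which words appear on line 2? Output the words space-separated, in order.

Answer: television book

Derivation:
Line 1: ['bean', 'metal'] (min_width=10, slack=7)
Line 2: ['television', 'book'] (min_width=15, slack=2)
Line 3: ['leaf', 'machine'] (min_width=12, slack=5)
Line 4: ['early', 'butter'] (min_width=12, slack=5)
Line 5: ['sweet', 'south', 'was'] (min_width=15, slack=2)
Line 6: ['book', 'display', 'who'] (min_width=16, slack=1)
Line 7: ['time', 'is', 'have', 'corn'] (min_width=17, slack=0)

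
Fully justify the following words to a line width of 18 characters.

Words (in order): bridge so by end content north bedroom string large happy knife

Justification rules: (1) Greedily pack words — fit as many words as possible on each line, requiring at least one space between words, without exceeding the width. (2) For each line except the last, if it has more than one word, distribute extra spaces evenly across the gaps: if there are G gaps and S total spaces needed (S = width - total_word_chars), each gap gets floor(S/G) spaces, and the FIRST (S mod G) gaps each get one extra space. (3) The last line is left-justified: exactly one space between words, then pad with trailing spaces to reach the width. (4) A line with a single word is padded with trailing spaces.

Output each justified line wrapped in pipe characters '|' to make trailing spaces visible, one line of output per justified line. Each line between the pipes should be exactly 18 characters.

Line 1: ['bridge', 'so', 'by', 'end'] (min_width=16, slack=2)
Line 2: ['content', 'north'] (min_width=13, slack=5)
Line 3: ['bedroom', 'string'] (min_width=14, slack=4)
Line 4: ['large', 'happy', 'knife'] (min_width=17, slack=1)

Answer: |bridge  so  by end|
|content      north|
|bedroom     string|
|large happy knife |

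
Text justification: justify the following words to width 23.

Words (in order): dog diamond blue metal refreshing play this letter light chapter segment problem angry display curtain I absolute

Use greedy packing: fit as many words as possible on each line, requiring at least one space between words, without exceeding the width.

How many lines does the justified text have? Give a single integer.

Answer: 6

Derivation:
Line 1: ['dog', 'diamond', 'blue', 'metal'] (min_width=22, slack=1)
Line 2: ['refreshing', 'play', 'this'] (min_width=20, slack=3)
Line 3: ['letter', 'light', 'chapter'] (min_width=20, slack=3)
Line 4: ['segment', 'problem', 'angry'] (min_width=21, slack=2)
Line 5: ['display', 'curtain', 'I'] (min_width=17, slack=6)
Line 6: ['absolute'] (min_width=8, slack=15)
Total lines: 6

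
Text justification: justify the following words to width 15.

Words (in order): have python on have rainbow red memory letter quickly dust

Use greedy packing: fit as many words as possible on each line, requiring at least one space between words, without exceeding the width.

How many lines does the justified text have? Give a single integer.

Line 1: ['have', 'python', 'on'] (min_width=14, slack=1)
Line 2: ['have', 'rainbow'] (min_width=12, slack=3)
Line 3: ['red', 'memory'] (min_width=10, slack=5)
Line 4: ['letter', 'quickly'] (min_width=14, slack=1)
Line 5: ['dust'] (min_width=4, slack=11)
Total lines: 5

Answer: 5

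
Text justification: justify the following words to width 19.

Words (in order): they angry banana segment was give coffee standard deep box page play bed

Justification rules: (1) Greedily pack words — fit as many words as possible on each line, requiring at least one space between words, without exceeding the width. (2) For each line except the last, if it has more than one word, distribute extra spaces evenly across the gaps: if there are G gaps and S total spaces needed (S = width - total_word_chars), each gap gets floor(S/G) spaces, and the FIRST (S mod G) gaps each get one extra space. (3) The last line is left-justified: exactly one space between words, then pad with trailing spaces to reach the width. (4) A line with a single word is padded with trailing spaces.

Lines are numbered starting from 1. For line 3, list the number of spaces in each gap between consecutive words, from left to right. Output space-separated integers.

Answer: 5

Derivation:
Line 1: ['they', 'angry', 'banana'] (min_width=17, slack=2)
Line 2: ['segment', 'was', 'give'] (min_width=16, slack=3)
Line 3: ['coffee', 'standard'] (min_width=15, slack=4)
Line 4: ['deep', 'box', 'page', 'play'] (min_width=18, slack=1)
Line 5: ['bed'] (min_width=3, slack=16)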